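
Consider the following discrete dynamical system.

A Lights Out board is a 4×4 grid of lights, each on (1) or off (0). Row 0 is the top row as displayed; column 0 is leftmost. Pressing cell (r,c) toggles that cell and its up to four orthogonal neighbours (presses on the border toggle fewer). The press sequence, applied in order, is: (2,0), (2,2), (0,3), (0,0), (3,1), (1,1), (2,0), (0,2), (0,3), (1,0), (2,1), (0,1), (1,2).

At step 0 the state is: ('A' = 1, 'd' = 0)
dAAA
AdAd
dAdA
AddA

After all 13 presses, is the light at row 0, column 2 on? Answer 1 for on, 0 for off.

[0] dAAA
AdAd
dAdA
AddA
[1] dAAA
ddAd
AddA
dddA
[2] dAAA
dddd
AAAd
ddAA
[3] dAdd
dddA
AAAd
ddAA
[4] Addd
AddA
AAAd
ddAA
[5] Addd
AddA
AdAd
AAdA
[6] AAdd
dAAA
AAAd
AAdA
[7] AAdd
AAAA
ddAd
dAdA
[8] AdAA
AAdA
ddAd
dAdA
[9] Addd
AAdd
ddAd
dAdA
[10] dddd
dddd
AdAd
dAdA
[11] dddd
dAdd
dAdd
dddA
[12] AAAd
dddd
dAdd
dddA
[13] AAdd
dAAA
dAAd
dddA

0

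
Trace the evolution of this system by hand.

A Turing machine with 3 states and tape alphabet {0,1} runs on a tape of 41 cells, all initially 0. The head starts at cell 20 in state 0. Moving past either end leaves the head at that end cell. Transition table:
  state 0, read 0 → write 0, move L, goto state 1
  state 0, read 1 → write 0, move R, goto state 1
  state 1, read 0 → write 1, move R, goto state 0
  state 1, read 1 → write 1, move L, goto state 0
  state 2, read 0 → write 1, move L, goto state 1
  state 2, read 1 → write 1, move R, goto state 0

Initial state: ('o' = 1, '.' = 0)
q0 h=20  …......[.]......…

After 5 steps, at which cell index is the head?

k=0  q0 h=20  …......[.]......…
k=1  q1 h=19  …......[.]......…
k=2  q0 h=20  ….....o[.]......…
k=3  q1 h=19  …......[o]......…
k=4  q0 h=18  …......[.]o.....…
k=5  q1 h=17  …......[.].o....…

17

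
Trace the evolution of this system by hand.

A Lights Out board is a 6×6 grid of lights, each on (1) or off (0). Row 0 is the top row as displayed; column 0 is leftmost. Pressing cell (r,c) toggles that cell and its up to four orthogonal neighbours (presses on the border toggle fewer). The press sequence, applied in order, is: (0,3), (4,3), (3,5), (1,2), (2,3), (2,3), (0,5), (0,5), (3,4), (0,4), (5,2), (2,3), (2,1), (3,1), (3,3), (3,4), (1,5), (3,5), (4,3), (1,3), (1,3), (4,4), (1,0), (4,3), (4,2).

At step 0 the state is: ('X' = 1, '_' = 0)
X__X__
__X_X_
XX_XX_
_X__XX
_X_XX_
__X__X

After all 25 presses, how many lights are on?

0) X__X__
__X_X_
XX_XX_
_X__XX
_X_XX_
__X__X
1) X_X_X_
__XXX_
XX_XX_
_X__XX
_X_XX_
__X__X
2) X_X_X_
__XXX_
XX_XX_
_X_XXX
_XX___
__XX_X
3) X_X_X_
__XXX_
XX_XXX
_X_X__
_XX__X
__XX_X
4) X___X_
_X__X_
XXXXXX
_X_X__
_XX__X
__XX_X
5) X___X_
_X_XX_
XX___X
_X____
_XX__X
__XX_X
6) X___X_
_X__X_
XXXXXX
_X_X__
_XX__X
__XX_X
7) X____X
_X__XX
XXXXXX
_X_X__
_XX__X
__XX_X
8) X___X_
_X__X_
XXXXXX
_X_X__
_XX__X
__XX_X
9) X___X_
_X__X_
XXXX_X
_X__XX
_XX_XX
__XX_X
10) X__X_X
_X____
XXXX_X
_X__XX
_XX_XX
__XX_X
11) X__X_X
_X____
XXXX_X
_X__XX
_X__XX
_X___X
12) X__X_X
_X_X__
XX__XX
_X_XXX
_X__XX
_X___X
13) X__X_X
___X__
__X_XX
___XXX
_X__XX
_X___X
14) X__X_X
___X__
_XX_XX
XXXXXX
____XX
_X___X
15) X__X_X
___X__
_XXXXX
XX___X
___XXX
_X___X
16) X__X_X
___X__
_XXX_X
XX_XX_
___X_X
_X___X
17) X__X__
___XXX
_XXX__
XX_XX_
___X_X
_X___X
18) X__X__
___XXX
_XXX_X
XX_X_X
___X__
_X___X
19) X__X__
___XXX
_XXX_X
XX___X
__X_X_
_X_X_X
20) X_____
__X__X
_XX__X
XX___X
__X_X_
_X_X_X
21) X__X__
___XXX
_XXX_X
XX___X
__X_X_
_X_X_X
22) X__X__
___XXX
_XXX_X
XX__XX
__XX_X
_X_XXX
23) ___X__
XX_XXX
XXXX_X
XX__XX
__XX_X
_X_XXX
24) ___X__
XX_XXX
XXXX_X
XX_XXX
____XX
_X__XX
25) ___X__
XX_XXX
XXXX_X
XXXXXX
_XXXXX
_XX_XX

26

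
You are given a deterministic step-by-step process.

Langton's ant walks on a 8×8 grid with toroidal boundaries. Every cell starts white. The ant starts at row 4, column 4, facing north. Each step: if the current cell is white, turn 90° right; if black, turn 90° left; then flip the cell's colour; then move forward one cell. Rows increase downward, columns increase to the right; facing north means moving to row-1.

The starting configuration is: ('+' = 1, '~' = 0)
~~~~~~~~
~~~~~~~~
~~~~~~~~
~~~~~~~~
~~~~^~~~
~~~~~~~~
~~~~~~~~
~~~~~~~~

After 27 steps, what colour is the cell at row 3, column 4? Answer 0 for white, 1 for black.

1

gen 0: ~~~~~~~~
~~~~~~~~
~~~~~~~~
~~~~~~~~
~~~~^~~~
~~~~~~~~
~~~~~~~~
~~~~~~~~
gen 1: ~~~~~~~~
~~~~~~~~
~~~~~~~~
~~~~~~~~
~~~~+>~~
~~~~~~~~
~~~~~~~~
~~~~~~~~
gen 2: ~~~~~~~~
~~~~~~~~
~~~~~~~~
~~~~~~~~
~~~~++~~
~~~~~v~~
~~~~~~~~
~~~~~~~~
gen 3: ~~~~~~~~
~~~~~~~~
~~~~~~~~
~~~~~~~~
~~~~++~~
~~~~<+~~
~~~~~~~~
~~~~~~~~
gen 4: ~~~~~~~~
~~~~~~~~
~~~~~~~~
~~~~~~~~
~~~~^+~~
~~~~++~~
~~~~~~~~
~~~~~~~~
gen 5: ~~~~~~~~
~~~~~~~~
~~~~~~~~
~~~~~~~~
~~~<~+~~
~~~~++~~
~~~~~~~~
~~~~~~~~
gen 6: ~~~~~~~~
~~~~~~~~
~~~~~~~~
~~~^~~~~
~~~+~+~~
~~~~++~~
~~~~~~~~
~~~~~~~~
gen 7: ~~~~~~~~
~~~~~~~~
~~~~~~~~
~~~+>~~~
~~~+~+~~
~~~~++~~
~~~~~~~~
~~~~~~~~
gen 8: ~~~~~~~~
~~~~~~~~
~~~~~~~~
~~~++~~~
~~~+v+~~
~~~~++~~
~~~~~~~~
~~~~~~~~
gen 9: ~~~~~~~~
~~~~~~~~
~~~~~~~~
~~~++~~~
~~~<++~~
~~~~++~~
~~~~~~~~
~~~~~~~~
gen 10: ~~~~~~~~
~~~~~~~~
~~~~~~~~
~~~++~~~
~~~~++~~
~~~v++~~
~~~~~~~~
~~~~~~~~
gen 11: ~~~~~~~~
~~~~~~~~
~~~~~~~~
~~~++~~~
~~~~++~~
~~<+++~~
~~~~~~~~
~~~~~~~~
gen 12: ~~~~~~~~
~~~~~~~~
~~~~~~~~
~~~++~~~
~~^~++~~
~~++++~~
~~~~~~~~
~~~~~~~~
gen 13: ~~~~~~~~
~~~~~~~~
~~~~~~~~
~~~++~~~
~~+>++~~
~~++++~~
~~~~~~~~
~~~~~~~~
gen 14: ~~~~~~~~
~~~~~~~~
~~~~~~~~
~~~++~~~
~~++++~~
~~+v++~~
~~~~~~~~
~~~~~~~~
gen 15: ~~~~~~~~
~~~~~~~~
~~~~~~~~
~~~++~~~
~~++++~~
~~+~>+~~
~~~~~~~~
~~~~~~~~
gen 16: ~~~~~~~~
~~~~~~~~
~~~~~~~~
~~~++~~~
~~++^+~~
~~+~~+~~
~~~~~~~~
~~~~~~~~
gen 17: ~~~~~~~~
~~~~~~~~
~~~~~~~~
~~~++~~~
~~+<~+~~
~~+~~+~~
~~~~~~~~
~~~~~~~~
gen 18: ~~~~~~~~
~~~~~~~~
~~~~~~~~
~~~++~~~
~~+~~+~~
~~+v~+~~
~~~~~~~~
~~~~~~~~
gen 19: ~~~~~~~~
~~~~~~~~
~~~~~~~~
~~~++~~~
~~+~~+~~
~~<+~+~~
~~~~~~~~
~~~~~~~~
gen 20: ~~~~~~~~
~~~~~~~~
~~~~~~~~
~~~++~~~
~~+~~+~~
~~~+~+~~
~~v~~~~~
~~~~~~~~
gen 21: ~~~~~~~~
~~~~~~~~
~~~~~~~~
~~~++~~~
~~+~~+~~
~~~+~+~~
~<+~~~~~
~~~~~~~~
gen 22: ~~~~~~~~
~~~~~~~~
~~~~~~~~
~~~++~~~
~~+~~+~~
~^~+~+~~
~++~~~~~
~~~~~~~~
gen 23: ~~~~~~~~
~~~~~~~~
~~~~~~~~
~~~++~~~
~~+~~+~~
~+>+~+~~
~++~~~~~
~~~~~~~~
gen 24: ~~~~~~~~
~~~~~~~~
~~~~~~~~
~~~++~~~
~~+~~+~~
~+++~+~~
~+v~~~~~
~~~~~~~~
gen 25: ~~~~~~~~
~~~~~~~~
~~~~~~~~
~~~++~~~
~~+~~+~~
~+++~+~~
~+~>~~~~
~~~~~~~~
gen 26: ~~~~~~~~
~~~~~~~~
~~~~~~~~
~~~++~~~
~~+~~+~~
~+++~+~~
~+~+~~~~
~~~v~~~~
gen 27: ~~~~~~~~
~~~~~~~~
~~~~~~~~
~~~++~~~
~~+~~+~~
~+++~+~~
~+~+~~~~
~~<+~~~~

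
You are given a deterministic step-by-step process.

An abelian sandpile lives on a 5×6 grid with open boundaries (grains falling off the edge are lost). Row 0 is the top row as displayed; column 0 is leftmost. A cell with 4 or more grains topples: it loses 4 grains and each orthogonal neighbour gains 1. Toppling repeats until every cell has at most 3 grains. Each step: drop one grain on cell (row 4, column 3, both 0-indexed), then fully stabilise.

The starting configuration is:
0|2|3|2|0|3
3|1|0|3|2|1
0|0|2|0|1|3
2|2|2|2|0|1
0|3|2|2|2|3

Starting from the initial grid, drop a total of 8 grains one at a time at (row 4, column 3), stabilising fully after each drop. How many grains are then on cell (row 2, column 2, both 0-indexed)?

3

k=0  0|2|3|2|0|3
3|1|0|3|2|1
0|0|2|0|1|3
2|2|2|2|0|1
0|3|2|2|2|3
k=1  0|2|3|2|0|3
3|1|0|3|2|1
0|0|2|0|1|3
2|2|2|2|0|1
0|3|2|3|2|3
k=2  0|2|3|2|0|3
3|1|0|3|2|1
0|0|2|0|1|3
2|2|2|3|0|1
0|3|3|0|3|3
k=3  0|2|3|2|0|3
3|1|0|3|2|1
0|0|2|0|1|3
2|2|2|3|0|1
0|3|3|1|3|3
k=4  0|2|3|2|0|3
3|1|0|3|2|1
0|0|2|0|1|3
2|2|2|3|0|1
0|3|3|2|3|3
k=5  0|2|3|2|0|3
3|1|0|3|2|1
0|0|2|0|1|3
2|2|2|3|0|1
0|3|3|3|3|3
k=6  0|2|3|2|0|3
3|1|0|3|2|1
0|1|3|1|1|3
3|0|1|1|2|2
1|1|2|3|1|0
k=7  0|2|3|2|0|3
3|1|0|3|2|1
0|1|3|1|1|3
3|0|1|2|2|2
1|1|3|0|2|0
k=8  0|2|3|2|0|3
3|1|0|3|2|1
0|1|3|1|1|3
3|0|1|2|2|2
1|1|3|1|2|0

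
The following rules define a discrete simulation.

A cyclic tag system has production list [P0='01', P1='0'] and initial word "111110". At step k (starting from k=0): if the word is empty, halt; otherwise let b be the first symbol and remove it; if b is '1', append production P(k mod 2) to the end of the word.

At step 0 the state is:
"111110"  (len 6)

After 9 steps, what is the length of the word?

6

step 0: "111110"  (len 6)
step 1: "1111001"  (len 7)
step 2: "1110010"  (len 7)
step 3: "11001001"  (len 8)
step 4: "10010010"  (len 8)
step 5: "001001001"  (len 9)
step 6: "01001001"  (len 8)
step 7: "1001001"  (len 7)
step 8: "0010010"  (len 7)
step 9: "010010"  (len 6)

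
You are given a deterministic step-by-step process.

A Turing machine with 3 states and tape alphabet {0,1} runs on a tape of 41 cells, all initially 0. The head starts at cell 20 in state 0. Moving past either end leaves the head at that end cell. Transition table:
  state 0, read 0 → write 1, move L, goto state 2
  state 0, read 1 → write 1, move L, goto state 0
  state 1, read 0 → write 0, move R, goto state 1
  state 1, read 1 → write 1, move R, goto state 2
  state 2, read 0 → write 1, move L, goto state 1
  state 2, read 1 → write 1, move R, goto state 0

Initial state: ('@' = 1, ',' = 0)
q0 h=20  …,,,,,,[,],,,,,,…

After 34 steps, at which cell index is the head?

12

k=0  q0 h=20  …,,,,,,[,],,,,,,…
k=1  q2 h=19  …,,,,,,[,]@,,,,,…
k=2  q1 h=18  …,,,,,,[,]@@,,,,…
k=3  q1 h=19  …,,,,,,[@]@,,,,,…
k=4  q2 h=20  …,,,,,@[@],,,,,,…
k=5  q0 h=21  …,,,,@@[,],,,,,,…
k=6  q2 h=20  …,,,,,@[@]@,,,,,…
k=7  q0 h=21  …,,,,@@[@],,,,,,…
k=8  q0 h=20  …,,,,,@[@]@,,,,,…
k=9  q0 h=19  …,,,,,,[@]@@,,,,…
k=10  q0 h=18  …,,,,,,[,]@@@,,,…
k=11  q2 h=17  …,,,,,,[,]@@@@,,…
k=12  q1 h=16  …,,,,,,[,]@@@@@,…
k=13  q1 h=17  …,,,,,,[@]@@@@,,…
k=14  q2 h=18  …,,,,,@[@]@@@,,,…
k=15  q0 h=19  …,,,,@@[@]@@,,,,…
k=16  q0 h=18  …,,,,,@[@]@@@,,,…
k=17  q0 h=17  …,,,,,,[@]@@@@,,…
k=18  q0 h=16  …,,,,,,[,]@@@@@,…
k=19  q2 h=15  …,,,,,,[,]@@@@@@…
k=20  q1 h=14  …,,,,,,[,]@@@@@@…
k=21  q1 h=15  …,,,,,,[@]@@@@@@…
k=22  q2 h=16  …,,,,,@[@]@@@@@,…
k=23  q0 h=17  …,,,,@@[@]@@@@,,…
k=24  q0 h=16  …,,,,,@[@]@@@@@,…
k=25  q0 h=15  …,,,,,,[@]@@@@@@…
k=26  q0 h=14  …,,,,,,[,]@@@@@@…
k=27  q2 h=13  …,,,,,,[,]@@@@@@…
k=28  q1 h=12  …,,,,,,[,]@@@@@@…
k=29  q1 h=13  …,,,,,,[@]@@@@@@…
k=30  q2 h=14  …,,,,,@[@]@@@@@@…
k=31  q0 h=15  …,,,,@@[@]@@@@@@…
k=32  q0 h=14  …,,,,,@[@]@@@@@@…
k=33  q0 h=13  …,,,,,,[@]@@@@@@…
k=34  q0 h=12  …,,,,,,[,]@@@@@@…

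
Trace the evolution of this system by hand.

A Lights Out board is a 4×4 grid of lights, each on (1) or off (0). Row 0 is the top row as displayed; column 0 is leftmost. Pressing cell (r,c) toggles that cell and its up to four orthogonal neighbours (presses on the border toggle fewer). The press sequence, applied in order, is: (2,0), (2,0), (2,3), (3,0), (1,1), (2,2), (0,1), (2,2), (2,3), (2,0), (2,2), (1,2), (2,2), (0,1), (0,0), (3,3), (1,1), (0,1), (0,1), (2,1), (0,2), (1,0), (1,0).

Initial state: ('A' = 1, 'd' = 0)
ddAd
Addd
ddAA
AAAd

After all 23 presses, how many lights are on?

10

k=0  ddAd
Addd
ddAA
AAAd
k=1  ddAd
dddd
AAAA
dAAd
k=2  ddAd
Addd
ddAA
AAAd
k=3  ddAd
AddA
dddd
AAAA
k=4  ddAd
AddA
Addd
ddAA
k=5  dAAd
dAAA
AAdd
ddAA
k=6  dAAd
dAdA
AdAA
dddA
k=7  Addd
dddA
AdAA
dddA
k=8  Addd
ddAA
AAdd
ddAA
k=9  Addd
ddAd
AAAA
ddAd
k=10  Addd
AdAd
ddAA
AdAd
k=11  Addd
Addd
dAdd
Addd
k=12  AdAd
AAAA
dAAd
Addd
k=13  AdAd
AAdA
dddA
AdAd
k=14  dAdd
AddA
dddA
AdAd
k=15  Addd
dddA
dddA
AdAd
k=16  Addd
dddA
dddd
AddA
k=17  AAdd
AAAA
dAdd
AddA
k=18  ddAd
AdAA
dAdd
AddA
k=19  AAdd
AAAA
dAdd
AddA
k=20  AAdd
AdAA
AdAd
AAdA
k=21  AdAA
AddA
AdAd
AAdA
k=22  ddAA
dAdA
ddAd
AAdA
k=23  AdAA
AddA
AdAd
AAdA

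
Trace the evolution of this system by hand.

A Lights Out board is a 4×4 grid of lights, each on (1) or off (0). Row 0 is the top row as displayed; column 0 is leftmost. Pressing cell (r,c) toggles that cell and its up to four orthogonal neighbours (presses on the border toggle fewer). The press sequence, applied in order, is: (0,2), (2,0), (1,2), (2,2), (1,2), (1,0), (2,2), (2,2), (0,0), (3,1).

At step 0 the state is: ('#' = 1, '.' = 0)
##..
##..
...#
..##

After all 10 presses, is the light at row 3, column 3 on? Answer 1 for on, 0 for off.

t=0: ##..
##..
...#
..##
t=1: #.##
###.
...#
..##
t=2: #.##
.##.
##.#
#.##
t=3: #..#
...#
####
#.##
t=4: #..#
..##
#...
#..#
t=5: #.##
.#..
#.#.
#..#
t=6: ..##
#...
..#.
#..#
t=7: ..##
#.#.
.#.#
#.##
t=8: ..##
#...
..#.
#..#
t=9: ####
....
..#.
#..#
t=10: ####
....
.##.
.###

1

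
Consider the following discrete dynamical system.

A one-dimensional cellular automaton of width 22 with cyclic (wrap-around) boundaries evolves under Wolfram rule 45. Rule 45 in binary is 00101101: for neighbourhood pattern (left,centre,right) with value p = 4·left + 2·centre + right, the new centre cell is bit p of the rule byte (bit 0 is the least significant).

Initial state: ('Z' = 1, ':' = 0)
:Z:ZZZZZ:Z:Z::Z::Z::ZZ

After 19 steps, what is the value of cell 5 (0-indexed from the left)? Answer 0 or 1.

1

step 0: :Z:ZZZZZ:Z:Z::Z::Z::ZZ
step 1: ZZZZ::::ZZZZ::Z::Z::Z:
step 2: Z::::ZZ:Z:::::Z::Z::ZZ
step 3: ::ZZ:Z:ZZ:ZZZ:Z::Z::Z:
step 4: Z:Z:ZZZZ:ZZ::ZZ::Z::Z:
step 5: ZZZZZ:::ZZ:::Z:::Z::ZZ
step 6: ::::::Z:Z::Z:Z:Z:Z::Z:
step 7: ZZZZZ:ZZZ::ZZZZZZZ::Z:
step 8: Z::::ZZ::::Z::::::::ZZ
step 9: ::ZZ:Z::ZZ:Z:ZZZZZZ:Z:
step 10: Z:Z:ZZ::Z:ZZZZ:::::ZZ:
step 11: ZZZZZ:::ZZZ::::ZZZ:Z:Z
step 12: ::::::Z:Z:::ZZ:Z::ZZZZ
step 13: :ZZZZ:ZZZ:Z:Z:ZZ::Z:::
step 14: :Z:::ZZ::ZZZZZZ:::Z:ZZ
step 15: ZZ:Z:Z:::Z::::::Z:ZZZ:
step 16: Z:ZZZZ:Z:Z:ZZZZ:ZZZ::Z
step 17: :ZZ:::ZZZZZZ:::ZZ::::Z
step 18: ZZ::Z:Z::::::Z:Z::ZZ:Z
step 19: ::::ZZZ:ZZZZ:ZZZ::Z:ZZ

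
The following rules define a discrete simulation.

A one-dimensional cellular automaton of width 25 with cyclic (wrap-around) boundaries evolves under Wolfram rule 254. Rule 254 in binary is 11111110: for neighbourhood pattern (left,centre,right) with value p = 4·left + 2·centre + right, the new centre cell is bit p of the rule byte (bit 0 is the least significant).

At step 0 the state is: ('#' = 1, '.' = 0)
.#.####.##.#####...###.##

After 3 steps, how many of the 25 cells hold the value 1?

25

[0] .#.####.##.#####...###.##
[1] #################.#######
[2] #########################
[3] #########################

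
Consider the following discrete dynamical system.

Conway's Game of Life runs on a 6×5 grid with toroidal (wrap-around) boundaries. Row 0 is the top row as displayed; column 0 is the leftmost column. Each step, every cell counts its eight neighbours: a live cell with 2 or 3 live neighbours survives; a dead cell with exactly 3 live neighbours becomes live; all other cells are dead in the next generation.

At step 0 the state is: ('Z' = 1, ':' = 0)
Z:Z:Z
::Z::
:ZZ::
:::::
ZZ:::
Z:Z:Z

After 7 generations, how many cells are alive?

8

gen 0: Z:Z:Z
::Z::
:ZZ::
:::::
ZZ:::
Z:Z:Z
gen 1: Z:Z:Z
Z:Z::
:ZZ::
Z:Z::
ZZ::Z
::Z::
gen 2: Z:Z:Z
Z:Z:Z
Z:ZZ:
::ZZZ
Z:ZZZ
::Z::
gen 3: Z:Z:Z
::Z::
Z::::
:::::
Z::::
::Z::
gen 4: ::Z::
Z::ZZ
:::::
:::::
:::::
Z::ZZ
gen 5: :ZZ::
:::ZZ
::::Z
:::::
::::Z
:::ZZ
gen 6: Z:Z::
Z:ZZZ
:::ZZ
:::::
:::ZZ
Z:ZZZ
gen 7: :::::
Z:Z::
Z:Z::
:::::
Z:Z::
Z:Z::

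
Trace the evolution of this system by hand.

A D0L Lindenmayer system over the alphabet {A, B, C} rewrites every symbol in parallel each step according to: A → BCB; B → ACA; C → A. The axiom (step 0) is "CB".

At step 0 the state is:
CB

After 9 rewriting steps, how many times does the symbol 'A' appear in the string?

0) CB
1) AACA
2) BCBBCBABCB
3) ACAAACAACAAACABCBACAAACA
4) BCBABCBBCBBCBABCBBCBABCBBCBBCBABCBACAAACABCBABCBBCBBCBABCB
5) ACAAACABCBACAAACAACAAACAACAAACABCBACAAACAACAAACABCBACAAACA…BCBABCBBCBBCBABCBACAAACABCBACAAACAACAAACAACAAACABCBACAAACA  (len 140)
6) BCBABCBBCBBCBABCBACAAACABCBABCBBCBBCBABCBBCBABCBBCBBCBABCB…BCBABCBBCBBCBABCBBCBABCBBCBBCBABCBACAAACABCBABCBBCBBCBABCB  (len 338)
7) ACAAACABCBACAAACAACAAACAACAAACABCBACAAACABCBABCBBCBBCBABCB…BCBABCBBCBBCBABCBACAAACABCBACAAACAACAAACAACAAACABCBACAAACA  (len 816)
8) BCBABCBBCBBCBABCBACAAACABCBABCBBCBBCBABCBBCBABCBBCBBCBABCB…BCBABCBBCBBCBABCBBCBABCBBCBBCBABCBACAAACABCBABCBBCBBCBABCB  (len 1970)
9) ACAAACABCBACAAACAACAAACAACAAACABCBACAAACABCBABCBBCBBCBABCB…BCBABCBBCBBCBABCBACAAACABCBACAAACAACAAACAACAAACABCBACAAACA  (len 4756)

2205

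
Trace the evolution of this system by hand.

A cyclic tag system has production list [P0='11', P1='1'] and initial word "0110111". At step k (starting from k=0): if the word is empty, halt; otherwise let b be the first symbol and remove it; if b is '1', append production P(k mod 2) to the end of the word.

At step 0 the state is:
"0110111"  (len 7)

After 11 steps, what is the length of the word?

step 0: "0110111"  (len 7)
step 1: "110111"  (len 6)
step 2: "101111"  (len 6)
step 3: "0111111"  (len 7)
step 4: "111111"  (len 6)
step 5: "1111111"  (len 7)
step 6: "1111111"  (len 7)
step 7: "11111111"  (len 8)
step 8: "11111111"  (len 8)
step 9: "111111111"  (len 9)
step 10: "111111111"  (len 9)
step 11: "1111111111"  (len 10)

10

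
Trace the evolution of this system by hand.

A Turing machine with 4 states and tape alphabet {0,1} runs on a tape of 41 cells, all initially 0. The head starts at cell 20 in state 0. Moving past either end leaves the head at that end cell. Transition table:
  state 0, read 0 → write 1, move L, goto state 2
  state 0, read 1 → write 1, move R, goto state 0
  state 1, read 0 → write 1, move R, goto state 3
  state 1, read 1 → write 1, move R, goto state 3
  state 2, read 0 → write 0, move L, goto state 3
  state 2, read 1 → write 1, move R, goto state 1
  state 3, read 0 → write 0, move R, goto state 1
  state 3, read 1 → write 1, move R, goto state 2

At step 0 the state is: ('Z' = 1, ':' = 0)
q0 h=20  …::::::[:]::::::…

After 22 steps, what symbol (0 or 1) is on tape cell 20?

0) q0 h=20  …::::::[:]::::::…
1) q2 h=19  …::::::[:]Z:::::…
2) q3 h=18  …::::::[:]:Z::::…
3) q1 h=19  …::::::[:]Z:::::…
4) q3 h=20  …:::::Z[Z]::::::…
5) q2 h=21  …::::ZZ[:]::::::…
6) q3 h=20  …:::::Z[Z]::::::…
7) q2 h=21  …::::ZZ[:]::::::…
8) q3 h=20  …:::::Z[Z]::::::…
9) q2 h=21  …::::ZZ[:]::::::…
10) q3 h=20  …:::::Z[Z]::::::…
11) q2 h=21  …::::ZZ[:]::::::…
12) q3 h=20  …:::::Z[Z]::::::…
13) q2 h=21  …::::ZZ[:]::::::…
14) q3 h=20  …:::::Z[Z]::::::…
15) q2 h=21  …::::ZZ[:]::::::…
16) q3 h=20  …:::::Z[Z]::::::…
17) q2 h=21  …::::ZZ[:]::::::…
18) q3 h=20  …:::::Z[Z]::::::…
19) q2 h=21  …::::ZZ[:]::::::…
20) q3 h=20  …:::::Z[Z]::::::…
21) q2 h=21  …::::ZZ[:]::::::…
22) q3 h=20  …:::::Z[Z]::::::…

1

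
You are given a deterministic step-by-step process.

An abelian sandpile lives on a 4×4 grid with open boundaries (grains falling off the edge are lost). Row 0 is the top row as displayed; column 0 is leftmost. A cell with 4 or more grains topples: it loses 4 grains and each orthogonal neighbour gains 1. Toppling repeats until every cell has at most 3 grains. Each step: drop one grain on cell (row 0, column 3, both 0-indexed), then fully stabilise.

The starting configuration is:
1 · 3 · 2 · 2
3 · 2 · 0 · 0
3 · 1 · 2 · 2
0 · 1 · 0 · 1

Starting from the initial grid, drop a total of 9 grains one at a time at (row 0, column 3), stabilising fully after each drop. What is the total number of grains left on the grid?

gen 0: 1 · 3 · 2 · 2
3 · 2 · 0 · 0
3 · 1 · 2 · 2
0 · 1 · 0 · 1
gen 1: 1 · 3 · 2 · 3
3 · 2 · 0 · 0
3 · 1 · 2 · 2
0 · 1 · 0 · 1
gen 2: 1 · 3 · 3 · 0
3 · 2 · 0 · 1
3 · 1 · 2 · 2
0 · 1 · 0 · 1
gen 3: 1 · 3 · 3 · 1
3 · 2 · 0 · 1
3 · 1 · 2 · 2
0 · 1 · 0 · 1
gen 4: 1 · 3 · 3 · 2
3 · 2 · 0 · 1
3 · 1 · 2 · 2
0 · 1 · 0 · 1
gen 5: 1 · 3 · 3 · 3
3 · 2 · 0 · 1
3 · 1 · 2 · 2
0 · 1 · 0 · 1
gen 6: 2 · 0 · 1 · 1
3 · 3 · 1 · 2
3 · 1 · 2 · 2
0 · 1 · 0 · 1
gen 7: 2 · 0 · 1 · 2
3 · 3 · 1 · 2
3 · 1 · 2 · 2
0 · 1 · 0 · 1
gen 8: 2 · 0 · 1 · 3
3 · 3 · 1 · 2
3 · 1 · 2 · 2
0 · 1 · 0 · 1
gen 9: 2 · 0 · 2 · 0
3 · 3 · 1 · 3
3 · 1 · 2 · 2
0 · 1 · 0 · 1

24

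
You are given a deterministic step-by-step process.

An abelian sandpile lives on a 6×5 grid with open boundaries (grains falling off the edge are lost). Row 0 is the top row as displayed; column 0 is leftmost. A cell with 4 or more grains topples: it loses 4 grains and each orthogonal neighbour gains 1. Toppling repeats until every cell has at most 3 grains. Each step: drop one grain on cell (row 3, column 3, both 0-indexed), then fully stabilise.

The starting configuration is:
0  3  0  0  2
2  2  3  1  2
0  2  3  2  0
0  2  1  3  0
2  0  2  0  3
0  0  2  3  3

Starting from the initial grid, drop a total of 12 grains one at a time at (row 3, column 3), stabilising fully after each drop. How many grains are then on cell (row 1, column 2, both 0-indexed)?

[0] 0  3  0  0  2
2  2  3  1  2
0  2  3  2  0
0  2  1  3  0
2  0  2  0  3
0  0  2  3  3
[1] 0  3  0  0  2
2  2  3  1  2
0  2  3  3  0
0  2  2  0  1
2  0  2  1  3
0  0  2  3  3
[2] 0  3  0  0  2
2  2  3  1  2
0  2  3  3  0
0  2  2  1  1
2  0  2  1  3
0  0  2  3  3
[3] 0  3  0  0  2
2  2  3  1  2
0  2  3  3  0
0  2  2  2  1
2  0  2  1  3
0  0  2  3  3
[4] 0  3  0  0  2
2  2  3  1  2
0  2  3  3  0
0  2  2  3  1
2  0  2  1  3
0  0  2  3  3
[5] 0  3  1  0  2
2  3  0  3  2
0  3  2  1  1
0  3  0  2  2
2  0  3  2  3
0  0  2  3  3
[6] 0  3  1  0  2
2  3  0  3  2
0  3  2  1  1
0  3  0  3  2
2  0  3  2  3
0  0  2  3  3
[7] 0  3  1  0  2
2  3  0  3  2
0  3  2  2  1
0  3  1  0  3
2  0  3  3  3
0  0  2  3  3
[8] 0  3  1  0  2
2  3  0  3  2
0  3  2  2  1
0  3  1  1  3
2  0  3  3  3
0  0  2  3  3
[9] 0  3  1  0  2
2  3  0  3  2
0  3  2  2  1
0  3  1  2  3
2  0  3  3  3
0  0  2  3  3
[10] 0  3  1  0  2
2  3  0  3  2
0  3  2  2  1
0  3  1  3  3
2  0  3  3  3
0  0  2  3  3
[11] 0  3  1  0  2
2  3  0  3  2
0  3  2  3  2
0  3  3  2  1
2  1  1  3  2
0  1  0  2  1
[12] 0  3  1  0  2
2  3  0  3  2
0  3  2  3  2
0  3  3  3  1
2  1  1  3  2
0  1  0  2  1

0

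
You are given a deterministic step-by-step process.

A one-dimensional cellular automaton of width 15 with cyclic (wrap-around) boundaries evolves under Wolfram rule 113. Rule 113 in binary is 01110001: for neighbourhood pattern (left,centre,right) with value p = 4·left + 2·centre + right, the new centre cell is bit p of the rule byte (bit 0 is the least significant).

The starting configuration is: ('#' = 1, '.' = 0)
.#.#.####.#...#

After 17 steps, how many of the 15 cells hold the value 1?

8

[0] .#.#.####.#...#
[1] #.#.#...##.##..
[2] .#.#.##..##.##.
[3] ..#.#.##..##.##
[4] #..#.#.##..##.#
[5] ##..#.#.##..##.
[6] .##..#.#.##..##
[7] #.##..#.#.##..#
[8] ##.##..#.#.##..
[9] .##.##..#.#.##.
[10] ..##.##..#.#.##
[11] #..##.##..#.#.#
[12] ##..##.##..#.#.
[13] .##..##.##..#.#
[14] #.##..##.##..#.
[15] .#.##..##.##..#
[16] #.#.##..##.##..
[17] .#.#.##..##.##.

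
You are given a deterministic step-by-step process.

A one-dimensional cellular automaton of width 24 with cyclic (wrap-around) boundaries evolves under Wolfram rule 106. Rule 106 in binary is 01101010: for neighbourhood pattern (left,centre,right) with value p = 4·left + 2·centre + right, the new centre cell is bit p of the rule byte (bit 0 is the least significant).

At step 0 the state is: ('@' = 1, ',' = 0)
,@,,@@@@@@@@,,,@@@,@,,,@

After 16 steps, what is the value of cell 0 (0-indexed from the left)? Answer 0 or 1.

1

gen 0: ,@,,@@@@@@@@,,,@@@,@,,,@
gen 1: @,,@@,,,,,,@,,@@,@@,,,@,
gen 2: ,,@@@,,,,,@,,@@@@@@,,@,@
gen 3: ,@@,@,,,,@,,@@,,,,@,@,@,
gen 4: @@@@,,,,@,,@@@,,,@,@,@,,
gen 5: @,,@,,,@,,@@,@,,@,@,@,,@
gen 6: @,@,,,@,,@@@@,,@,@,@,,@@
gen 7: @@,,,@,,@@,,@,@,@,@,,@@,
gen 8: @@,,@,,@@@,@,@,@,@,,@@@@
gen 9: ,@,@,,@@,@@,@,@,@,,@@,,,
gen 10: @,@,,@@@@@@@,@,@,,@@@,,,
gen 11: ,@,,@@,,,,,@@,@,,@@,@,,@
gen 12: @,,@@@,,,,@@@@,,@@@@,,@,
gen 13: ,,@@,@,,,@@,,@,@@,,@,@,@
gen 14: ,@@@@,,,@@@,@,@@@,@,@,@,
gen 15: @@,,@,,@@,@@,@@,@@,@,@,,
gen 16: @@,@,,@@@@@@@@@@@@@,@,,@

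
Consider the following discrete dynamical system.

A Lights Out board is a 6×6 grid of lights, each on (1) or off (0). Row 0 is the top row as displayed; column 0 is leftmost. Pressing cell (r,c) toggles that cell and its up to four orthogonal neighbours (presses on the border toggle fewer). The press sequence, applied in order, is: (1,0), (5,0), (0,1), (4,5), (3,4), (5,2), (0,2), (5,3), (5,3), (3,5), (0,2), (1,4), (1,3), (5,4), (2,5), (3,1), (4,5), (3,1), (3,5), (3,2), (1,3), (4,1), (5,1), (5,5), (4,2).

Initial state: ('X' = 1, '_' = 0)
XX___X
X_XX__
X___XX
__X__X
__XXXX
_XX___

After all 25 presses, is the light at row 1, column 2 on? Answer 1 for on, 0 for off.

0) XX___X
X_XX__
X___XX
__X__X
__XXXX
_XX___
1) _X___X
_XXX__
____XX
__X__X
__XXXX
_XX___
2) _X___X
_XXX__
____XX
__X__X
X_XXXX
X_X___
3) X_X__X
__XX__
____XX
__X__X
X_XXXX
X_X___
4) X_X__X
__XX__
____XX
__X___
X_XX__
X_X__X
5) X_X__X
__XX__
_____X
__XXXX
X_XXX_
X_X__X
6) X_X__X
__XX__
_____X
__XXXX
X__XX_
XX_X_X
7) XX_X_X
___X__
_____X
__XXXX
X__XX_
XX_X_X
8) XX_X_X
___X__
_____X
__XXXX
X___X_
XXX_XX
9) XX_X_X
___X__
_____X
__XXXX
X__XX_
XX_X_X
10) XX_X_X
___X__
______
__XX__
X__XXX
XX_X_X
11) X_X__X
__XX__
______
__XX__
X__XXX
XX_X_X
12) X_X_XX
__X_XX
____X_
__XX__
X__XXX
XX_X_X
13) X_XXXX
___X_X
___XX_
__XX__
X__XXX
XX_X_X
14) X_XXXX
___X_X
___XX_
__XX__
X__X_X
XX__X_
15) X_XXXX
___X__
___X_X
__XX_X
X__X_X
XX__X_
16) X_XXXX
___X__
_X_X_X
XX_X_X
XX_X_X
XX__X_
17) X_XXXX
___X__
_X_X_X
XX_X__
XX_XX_
XX__XX
18) X_XXXX
___X__
___X_X
__XX__
X__XX_
XX__XX
19) X_XXXX
___X__
___X__
__XXXX
X__XXX
XX__XX
20) X_XXXX
___X__
__XX__
_X__XX
X_XXXX
XX__XX
21) X_X_XX
__X_X_
__X___
_X__XX
X_XXXX
XX__XX
22) X_X_XX
__X_X_
__X___
____XX
_X_XXX
X___XX
23) X_X_XX
__X_X_
__X___
____XX
___XXX
_XX_XX
24) X_X_XX
__X_X_
__X___
____XX
___XX_
_XX___
25) X_X_XX
__X_X_
__X___
__X_XX
_XX_X_
_X____

1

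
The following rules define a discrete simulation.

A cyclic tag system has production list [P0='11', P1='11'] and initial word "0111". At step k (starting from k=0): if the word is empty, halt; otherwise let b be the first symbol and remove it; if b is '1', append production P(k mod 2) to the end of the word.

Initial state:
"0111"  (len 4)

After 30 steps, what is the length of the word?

step 0: "0111"  (len 4)
step 1: "111"  (len 3)
step 2: "1111"  (len 4)
step 3: "11111"  (len 5)
step 4: "111111"  (len 6)
step 5: "1111111"  (len 7)
step 6: "11111111"  (len 8)
step 7: "111111111"  (len 9)
step 8: "1111111111"  (len 10)
step 9: "11111111111"  (len 11)
step 10: "111111111111"  (len 12)
step 11: "1111111111111"  (len 13)
step 12: "11111111111111"  (len 14)
step 13: "111111111111111"  (len 15)
step 14: "1111111111111111"  (len 16)
step 15: "11111111111111111"  (len 17)
step 16: "111111111111111111"  (len 18)
step 17: "1111111111111111111"  (len 19)
step 18: "11111111111111111111"  (len 20)
step 19: "111111111111111111111"  (len 21)
step 20: "1111111111111111111111"  (len 22)
step 21: "11111111111111111111111"  (len 23)
step 22: "111111111111111111111111"  (len 24)
step 23: "1111111111111111111111111"  (len 25)
step 24: "11111111111111111111111111"  (len 26)
step 25: "111111111111111111111111111"  (len 27)
step 26: "1111111111111111111111111111"  (len 28)
step 27: "11111111111111111111111111111"  (len 29)
step 28: "111111111111111111111111111111"  (len 30)
step 29: "1111111111111111111111111111111"  (len 31)
step 30: "11111111111111111111111111111111"  (len 32)

32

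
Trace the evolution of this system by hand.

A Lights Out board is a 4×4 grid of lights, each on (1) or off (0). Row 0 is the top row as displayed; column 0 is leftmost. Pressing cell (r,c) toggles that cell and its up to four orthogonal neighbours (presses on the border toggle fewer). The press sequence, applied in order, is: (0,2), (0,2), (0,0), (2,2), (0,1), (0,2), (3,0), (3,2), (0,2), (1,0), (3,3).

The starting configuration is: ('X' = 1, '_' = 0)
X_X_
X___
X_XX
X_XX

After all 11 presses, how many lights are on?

k=0  X_X_
X___
X_XX
X_XX
k=1  XX_X
X_X_
X_XX
X_XX
k=2  X_X_
X___
X_XX
X_XX
k=3  _XX_
____
X_XX
X_XX
k=4  _XX_
__X_
XX__
X__X
k=5  X___
_XX_
XX__
X__X
k=6  XXXX
_X__
XX__
X__X
k=7  XXXX
_X__
_X__
_X_X
k=8  XXXX
_X__
_XX_
__X_
k=9  X___
_XX_
_XX_
__X_
k=10  ____
X_X_
XXX_
__X_
k=11  ____
X_X_
XXXX
___X

7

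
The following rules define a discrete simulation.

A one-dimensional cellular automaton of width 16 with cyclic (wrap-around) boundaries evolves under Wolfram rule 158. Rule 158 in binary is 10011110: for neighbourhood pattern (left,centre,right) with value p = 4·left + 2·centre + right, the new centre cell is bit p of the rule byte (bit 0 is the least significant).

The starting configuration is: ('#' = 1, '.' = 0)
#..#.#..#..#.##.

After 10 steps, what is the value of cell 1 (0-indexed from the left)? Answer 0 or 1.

1

t=0: #..#.#..#..#.##.
t=1: ####.#######.#..
t=2: ###..######..###
t=3: ##.#######.#####
t=4: #..######..#####
t=5: .#######.#######
t=6: .######..######.
t=7: ######.#######.#
t=8: #####..######..#
t=9: ####.#######.###
t=10: ###..######..###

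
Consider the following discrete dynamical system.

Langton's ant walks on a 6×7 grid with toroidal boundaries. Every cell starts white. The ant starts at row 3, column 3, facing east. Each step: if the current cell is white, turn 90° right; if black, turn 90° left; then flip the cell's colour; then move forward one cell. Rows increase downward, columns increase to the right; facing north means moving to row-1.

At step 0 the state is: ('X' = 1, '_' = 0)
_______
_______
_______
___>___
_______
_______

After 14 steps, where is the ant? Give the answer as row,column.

2,2

0) _______
_______
_______
___>___
_______
_______
1) _______
_______
_______
___X___
___v___
_______
2) _______
_______
_______
___X___
__<X___
_______
3) _______
_______
_______
__^X___
__XX___
_______
4) _______
_______
_______
__X>___
__XX___
_______
5) _______
_______
___^___
__X____
__XX___
_______
6) _______
_______
___X>__
__X____
__XX___
_______
7) _______
_______
___XX__
__X_v__
__XX___
_______
8) _______
_______
___XX__
__X<X__
__XX___
_______
9) _______
_______
___^X__
__XXX__
__XX___
_______
10) _______
_______
__<_X__
__XXX__
__XX___
_______
11) _______
__^____
__X_X__
__XXX__
__XX___
_______
12) _______
__X>___
__X_X__
__XXX__
__XX___
_______
13) _______
__XX___
__XvX__
__XXX__
__XX___
_______
14) _______
__XX___
__<XX__
__XXX__
__XX___
_______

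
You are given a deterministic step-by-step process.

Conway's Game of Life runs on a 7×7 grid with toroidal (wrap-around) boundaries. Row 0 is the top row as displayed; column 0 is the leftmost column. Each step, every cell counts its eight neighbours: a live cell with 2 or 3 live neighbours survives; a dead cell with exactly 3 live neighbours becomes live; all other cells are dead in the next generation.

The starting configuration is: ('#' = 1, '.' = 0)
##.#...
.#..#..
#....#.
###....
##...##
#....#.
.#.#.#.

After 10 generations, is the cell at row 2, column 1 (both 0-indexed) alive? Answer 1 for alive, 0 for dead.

gen 0: ##.#...
.#..#..
#....#.
###....
##...##
#....#.
.#.#.#.
gen 1: ##.#...
.##.#.#
#.#...#
..#..#.
..#..#.
..#..#.
.#.....
gen 2: ...#...
.....##
#.#...#
..##.#.
.######
.##....
##.....
gen 3: #.....#
#....##
#####..
.......
#....##
....###
##.....
gen 4: .....#.
..####.
######.
..####.
#...#..
.#..#..
.#.....
gen 5: ..##.#.
.......
.......
#......
.##....
##.....
.......
gen 6: .......
.......
.......
.#.....
..#....
###....
.##....
gen 7: .......
.......
.......
.......
#.#....
#..#...
#.#....
gen 8: .......
.......
.......
.......
.#.....
#.##..#
.#.....
gen 9: .......
.......
.......
.......
###....
#.#....
###....
gen 10: .#.....
.......
.......
.#.....
#.#....
...#..#
#.#....

0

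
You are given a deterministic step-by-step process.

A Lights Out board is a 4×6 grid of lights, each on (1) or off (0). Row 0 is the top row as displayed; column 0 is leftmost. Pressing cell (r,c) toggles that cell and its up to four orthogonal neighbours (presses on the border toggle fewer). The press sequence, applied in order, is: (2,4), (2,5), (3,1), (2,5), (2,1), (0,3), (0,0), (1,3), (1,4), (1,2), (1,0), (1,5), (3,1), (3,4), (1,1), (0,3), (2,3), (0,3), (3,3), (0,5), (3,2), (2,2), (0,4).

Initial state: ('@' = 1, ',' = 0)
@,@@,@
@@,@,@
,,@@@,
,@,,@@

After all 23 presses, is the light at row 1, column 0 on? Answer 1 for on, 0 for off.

0

gen 0: @,@@,@
@@,@,@
,,@@@,
,@,,@@
gen 1: @,@@,@
@@,@@@
,,@,,@
,@,,,@
gen 2: @,@@,@
@@,@@,
,,@,@,
,@,,,,
gen 3: @,@@,@
@@,@@,
,@@,@,
@,@,,,
gen 4: @,@@,@
@@,@@@
,@@,,@
@,@,,@
gen 5: @,@@,@
@,,@@@
@,,,,@
@@@,,@
gen 6: @,,,@@
@,,,@@
@,,,,@
@@@,,@
gen 7: ,@,,@@
,,,,@@
@,,,,@
@@@,,@
gen 8: ,@,@@@
,,@@,@
@,,@,@
@@@,,@
gen 9: ,@,@,@
,,@,@,
@,,@@@
@@@,,@
gen 10: ,@@@,@
,@,@@,
@,@@@@
@@@,,@
gen 11: @@@@,@
@,,@@,
,,@@@@
@@@,,@
gen 12: @@@@,,
@,,@,@
,,@@@,
@@@,,@
gen 13: @@@@,,
@,,@,@
,@@@@,
,,,,,@
gen 14: @@@@,,
@,,@,@
,@@@,,
,,,@@,
gen 15: @,@@,,
,@@@,@
,,@@,,
,,,@@,
gen 16: @,,,@,
,@@,,@
,,@@,,
,,,@@,
gen 17: @,,,@,
,@@@,@
,,,,@,
,,,,@,
gen 18: @,@@,,
,@@,,@
,,,,@,
,,,,@,
gen 19: @,@@,,
,@@,,@
,,,@@,
,,@@,,
gen 20: @,@@@@
,@@,,,
,,,@@,
,,@@,,
gen 21: @,@@@@
,@@,,,
,,@@@,
,@,,,,
gen 22: @,@@@@
,@,,,,
,@,,@,
,@@,,,
gen 23: @,@,,,
,@,,@,
,@,,@,
,@@,,,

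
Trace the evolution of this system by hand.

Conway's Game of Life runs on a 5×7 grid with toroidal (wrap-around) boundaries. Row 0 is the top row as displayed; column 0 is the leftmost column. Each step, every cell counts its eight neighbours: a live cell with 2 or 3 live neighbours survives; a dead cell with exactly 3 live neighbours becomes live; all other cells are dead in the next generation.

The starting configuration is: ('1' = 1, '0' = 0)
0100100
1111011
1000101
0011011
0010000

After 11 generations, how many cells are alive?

6

k=0  0100100
1111011
1000101
0011011
0010000
k=1  0000111
0011000
0000000
1111111
0110110
k=2  0100001
0001110
1000011
1000001
0000000
k=3  0000110
0000100
1000000
1000010
0000001
k=4  0000110
0000110
0000001
1000000
0000101
k=5  0001001
0000101
0000011
1000011
0000101
k=6  1001101
1000101
0000100
1000100
0000100
k=7  1001101
1000101
1001101
0001110
1000101
k=8  0101100
0100000
1000000
0000000
1000000
k=9  1110000
1110000
0000000
0000000
0000000
k=10  1010000
1010000
0100000
0000000
0100000
k=11  1010000
1010000
0100000
0000000
0100000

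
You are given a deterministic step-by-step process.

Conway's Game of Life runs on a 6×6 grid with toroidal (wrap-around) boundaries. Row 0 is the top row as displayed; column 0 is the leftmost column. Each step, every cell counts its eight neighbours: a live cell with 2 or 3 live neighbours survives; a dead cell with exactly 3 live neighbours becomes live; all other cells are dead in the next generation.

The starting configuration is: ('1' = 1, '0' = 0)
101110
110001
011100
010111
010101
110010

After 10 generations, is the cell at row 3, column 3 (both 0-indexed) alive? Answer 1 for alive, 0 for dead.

step 0: 101110
110001
011100
010111
010101
110010
step 1: 001110
000001
000100
010001
010100
000000
step 2: 000110
001000
100010
100010
101000
000010
step 3: 000110
000011
010100
100100
010100
000011
step 4: 000100
001001
101101
110110
101101
001001
step 5: 001110
111001
000000
000000
000000
111001
step 6: 000010
111011
110000
000000
110000
111011
step 7: 000000
001110
001000
000000
001000
001110
step 8: 000000
001100
001000
000000
001000
001100
step 9: 000000
001100
001100
000000
001100
001100
step 10: 000000
001100
001100
000000
001100
001100

0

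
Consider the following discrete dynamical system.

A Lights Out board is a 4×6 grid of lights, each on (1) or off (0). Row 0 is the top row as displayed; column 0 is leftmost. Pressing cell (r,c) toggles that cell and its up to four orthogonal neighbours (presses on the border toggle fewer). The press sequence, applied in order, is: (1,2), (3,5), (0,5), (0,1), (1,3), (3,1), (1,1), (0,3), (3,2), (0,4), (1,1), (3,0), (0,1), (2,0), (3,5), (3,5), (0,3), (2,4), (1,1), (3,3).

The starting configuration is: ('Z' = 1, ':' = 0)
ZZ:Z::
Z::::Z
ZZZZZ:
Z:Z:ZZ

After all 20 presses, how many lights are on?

0) ZZ:Z::
Z::::Z
ZZZZZ:
Z:Z:ZZ
1) ZZZZ::
ZZZZ:Z
ZZ:ZZ:
Z:Z:ZZ
2) ZZZZ::
ZZZZ:Z
ZZ:ZZZ
Z:Z:::
3) ZZZZZZ
ZZZZ::
ZZ:ZZZ
Z:Z:::
4) :::ZZZ
Z:ZZ::
ZZ:ZZZ
Z:Z:::
5) ::::ZZ
Z:::Z:
ZZ::ZZ
Z:Z:::
6) ::::ZZ
Z:::Z:
Z:::ZZ
:Z::::
7) :Z::ZZ
:ZZ:Z:
ZZ::ZZ
:Z::::
8) :ZZZ:Z
:ZZZZ:
ZZ::ZZ
:Z::::
9) :ZZZ:Z
:ZZZZ:
ZZZ:ZZ
::ZZ::
10) :ZZ:Z:
:ZZZ::
ZZZ:ZZ
::ZZ::
11) ::Z:Z:
Z::Z::
Z:Z:ZZ
::ZZ::
12) ::Z:Z:
Z::Z::
::Z:ZZ
ZZZZ::
13) ZZ::Z:
ZZ:Z::
::Z:ZZ
ZZZZ::
14) ZZ::Z:
:Z:Z::
ZZZ:ZZ
:ZZZ::
15) ZZ::Z:
:Z:Z::
ZZZ:Z:
:ZZZZZ
16) ZZ::Z:
:Z:Z::
ZZZ:ZZ
:ZZZ::
17) ZZZZ::
:Z::::
ZZZ:ZZ
:ZZZ::
18) ZZZZ::
:Z::Z:
ZZZZ::
:ZZZZ:
19) Z:ZZ::
Z:Z:Z:
Z:ZZ::
:ZZZZ:
20) Z:ZZ::
Z:Z:Z:
Z:Z:::
:Z::::

9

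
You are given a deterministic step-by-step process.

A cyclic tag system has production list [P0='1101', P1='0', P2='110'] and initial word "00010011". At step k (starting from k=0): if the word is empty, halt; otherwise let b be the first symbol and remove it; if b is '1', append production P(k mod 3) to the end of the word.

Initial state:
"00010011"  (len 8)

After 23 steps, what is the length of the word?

gen 0: "00010011"  (len 8)
gen 1: "0010011"  (len 7)
gen 2: "010011"  (len 6)
gen 3: "10011"  (len 5)
gen 4: "00111101"  (len 8)
gen 5: "0111101"  (len 7)
gen 6: "111101"  (len 6)
gen 7: "111011101"  (len 9)
gen 8: "110111010"  (len 9)
gen 9: "10111010110"  (len 11)
gen 10: "01110101101101"  (len 14)
gen 11: "1110101101101"  (len 13)
gen 12: "110101101101110"  (len 15)
gen 13: "101011011011101101"  (len 18)
gen 14: "010110110111011010"  (len 18)
gen 15: "10110110111011010"  (len 17)
gen 16: "01101101110110101101"  (len 20)
gen 17: "1101101110110101101"  (len 19)
gen 18: "101101110110101101110"  (len 21)
gen 19: "011011101101011011101101"  (len 24)
gen 20: "11011101101011011101101"  (len 23)
gen 21: "1011101101011011101101110"  (len 25)
gen 22: "0111011010110111011011101101"  (len 28)
gen 23: "111011010110111011011101101"  (len 27)

27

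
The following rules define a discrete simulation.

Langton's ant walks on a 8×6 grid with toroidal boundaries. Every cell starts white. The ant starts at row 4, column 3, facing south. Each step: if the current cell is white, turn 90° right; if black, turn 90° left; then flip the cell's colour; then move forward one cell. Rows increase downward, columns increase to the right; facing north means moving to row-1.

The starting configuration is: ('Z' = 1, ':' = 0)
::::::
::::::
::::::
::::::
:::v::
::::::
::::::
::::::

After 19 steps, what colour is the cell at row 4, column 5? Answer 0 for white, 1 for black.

t=0: ::::::
::::::
::::::
::::::
:::v::
::::::
::::::
::::::
t=1: ::::::
::::::
::::::
::::::
::<Z::
::::::
::::::
::::::
t=2: ::::::
::::::
::::::
::^:::
::ZZ::
::::::
::::::
::::::
t=3: ::::::
::::::
::::::
::Z>::
::ZZ::
::::::
::::::
::::::
t=4: ::::::
::::::
::::::
::ZZ::
::Zv::
::::::
::::::
::::::
t=5: ::::::
::::::
::::::
::ZZ::
::Z:>:
::::::
::::::
::::::
t=6: ::::::
::::::
::::::
::ZZ::
::Z:Z:
::::v:
::::::
::::::
t=7: ::::::
::::::
::::::
::ZZ::
::Z:Z:
:::<Z:
::::::
::::::
t=8: ::::::
::::::
::::::
::ZZ::
::Z^Z:
:::ZZ:
::::::
::::::
t=9: ::::::
::::::
::::::
::ZZ::
::ZZ>:
:::ZZ:
::::::
::::::
t=10: ::::::
::::::
::::::
::ZZ^:
::ZZ::
:::ZZ:
::::::
::::::
t=11: ::::::
::::::
::::::
::ZZZ>
::ZZ::
:::ZZ:
::::::
::::::
t=12: ::::::
::::::
::::::
::ZZZZ
::ZZ:v
:::ZZ:
::::::
::::::
t=13: ::::::
::::::
::::::
::ZZZZ
::ZZ<Z
:::ZZ:
::::::
::::::
t=14: ::::::
::::::
::::::
::ZZ^Z
::ZZZZ
:::ZZ:
::::::
::::::
t=15: ::::::
::::::
::::::
::Z<:Z
::ZZZZ
:::ZZ:
::::::
::::::
t=16: ::::::
::::::
::::::
::Z::Z
::ZvZZ
:::ZZ:
::::::
::::::
t=17: ::::::
::::::
::::::
::Z::Z
::Z:>Z
:::ZZ:
::::::
::::::
t=18: ::::::
::::::
::::::
::Z:^Z
::Z::Z
:::ZZ:
::::::
::::::
t=19: ::::::
::::::
::::::
::Z:Z>
::Z::Z
:::ZZ:
::::::
::::::

1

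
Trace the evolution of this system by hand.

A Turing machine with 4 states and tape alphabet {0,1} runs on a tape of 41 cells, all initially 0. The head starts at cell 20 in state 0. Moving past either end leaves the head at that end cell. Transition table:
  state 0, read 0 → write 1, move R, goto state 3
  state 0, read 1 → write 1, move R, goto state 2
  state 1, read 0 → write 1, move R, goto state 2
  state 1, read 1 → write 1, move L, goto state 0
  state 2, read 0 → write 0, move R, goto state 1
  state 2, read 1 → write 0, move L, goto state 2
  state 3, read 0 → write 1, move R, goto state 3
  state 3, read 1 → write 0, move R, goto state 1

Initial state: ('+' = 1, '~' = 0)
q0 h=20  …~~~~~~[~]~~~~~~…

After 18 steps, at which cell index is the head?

[0] q0 h=20  …~~~~~~[~]~~~~~~…
[1] q3 h=21  …~~~~~+[~]~~~~~~…
[2] q3 h=22  …~~~~++[~]~~~~~~…
[3] q3 h=23  …~~~+++[~]~~~~~~…
[4] q3 h=24  …~~++++[~]~~~~~~…
[5] q3 h=25  …~+++++[~]~~~~~~…
[6] q3 h=26  …++++++[~]~~~~~~…
[7] q3 h=27  …++++++[~]~~~~~~…
[8] q3 h=28  …++++++[~]~~~~~~…
[9] q3 h=29  …++++++[~]~~~~~~…
[10] q3 h=30  …++++++[~]~~~~~~…
[11] q3 h=31  …++++++[~]~~~~~~…
[12] q3 h=32  …++++++[~]~~~~~~…
[13] q3 h=33  …++++++[~]~~~~~~…
[14] q3 h=34  …++++++[~]~~~~~~|
[15] q3 h=35  …++++++[~]~~~~~|
[16] q3 h=36  …++++++[~]~~~~|
[17] q3 h=37  …++++++[~]~~~|
[18] q3 h=38  …++++++[~]~~|

38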